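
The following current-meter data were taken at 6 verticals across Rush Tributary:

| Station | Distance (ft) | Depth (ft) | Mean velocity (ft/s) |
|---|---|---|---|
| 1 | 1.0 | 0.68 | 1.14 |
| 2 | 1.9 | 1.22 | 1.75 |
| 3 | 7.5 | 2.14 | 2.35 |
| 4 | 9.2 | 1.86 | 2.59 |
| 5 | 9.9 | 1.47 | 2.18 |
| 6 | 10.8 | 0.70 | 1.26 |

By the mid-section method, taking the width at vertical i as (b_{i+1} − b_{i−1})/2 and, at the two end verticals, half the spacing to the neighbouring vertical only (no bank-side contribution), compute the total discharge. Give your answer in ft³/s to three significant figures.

34.4 ft³/s

w_1 = (1.9 − 1.0)/2 = 0.45 ft; q_1 = 1.14 × 0.68 × 0.45 = 0.3488 ft³/s
w_2 = (7.5 − 1.0)/2 = 3.25 ft; q_2 = 1.75 × 1.22 × 3.25 = 6.939 ft³/s
w_3 = (9.2 − 1.9)/2 = 3.65 ft; q_3 = 2.35 × 2.14 × 3.65 = 18.36 ft³/s
w_4 = (9.9 − 7.5)/2 = 1.2 ft; q_4 = 2.59 × 1.86 × 1.2 = 5.781 ft³/s
w_5 = (10.8 − 9.2)/2 = 0.8 ft; q_5 = 2.18 × 1.47 × 0.8 = 2.564 ft³/s
w_6 = (10.8 − 9.9)/2 = 0.45 ft; q_6 = 1.26 × 0.70 × 0.45 = 0.3969 ft³/s
Q = Σ qᵢ = 34.38 ft³/s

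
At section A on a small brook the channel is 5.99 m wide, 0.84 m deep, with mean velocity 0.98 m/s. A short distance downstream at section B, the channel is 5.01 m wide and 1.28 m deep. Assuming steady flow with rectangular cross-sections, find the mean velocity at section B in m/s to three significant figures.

0.769 m/s

Q = A₁V₁ = (5.99×0.84) × 0.98 = 4.931 m³/s
A₂ = 5.01 × 1.28 = 6.413 m²
V₂ = Q/A₂ = 4.931/6.413 = 0.7689 m/s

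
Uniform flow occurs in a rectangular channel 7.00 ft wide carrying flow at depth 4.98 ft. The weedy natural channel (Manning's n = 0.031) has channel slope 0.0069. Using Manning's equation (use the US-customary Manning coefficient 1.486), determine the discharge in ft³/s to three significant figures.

A = b·y = 7.00 × 4.98 = 34.86 ft²
P = b + 2y = 7.00 + 2×4.98 = 16.96 ft
R = A/P = 34.86/16.96 = 2.055 ft
Q = (1.486/n)·A·R^(2/3)·S^(1/2) = (1.486/0.031) × 34.86 × 2.055^(2/3) × 0.0069^(1/2) = 224.4 ft³/s

224 ft³/s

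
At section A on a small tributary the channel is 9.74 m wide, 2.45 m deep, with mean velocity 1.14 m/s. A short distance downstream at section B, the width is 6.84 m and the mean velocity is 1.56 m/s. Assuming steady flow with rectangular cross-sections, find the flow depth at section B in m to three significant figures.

2.55 m

Q = A₁V₁ = (9.74×2.45) × 1.14 = 27.20 m³/s
d₂ = Q/(b₂ V₂) = 27.20/(6.84×1.56) = 2.549 m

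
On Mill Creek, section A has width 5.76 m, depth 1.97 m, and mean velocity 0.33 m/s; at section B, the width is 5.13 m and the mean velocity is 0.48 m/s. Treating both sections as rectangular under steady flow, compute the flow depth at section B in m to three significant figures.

Q = A₁V₁ = (5.76×1.97) × 0.33 = 3.745 m³/s
d₂ = Q/(b₂ V₂) = 3.745/(5.13×0.48) = 1.521 m

1.52 m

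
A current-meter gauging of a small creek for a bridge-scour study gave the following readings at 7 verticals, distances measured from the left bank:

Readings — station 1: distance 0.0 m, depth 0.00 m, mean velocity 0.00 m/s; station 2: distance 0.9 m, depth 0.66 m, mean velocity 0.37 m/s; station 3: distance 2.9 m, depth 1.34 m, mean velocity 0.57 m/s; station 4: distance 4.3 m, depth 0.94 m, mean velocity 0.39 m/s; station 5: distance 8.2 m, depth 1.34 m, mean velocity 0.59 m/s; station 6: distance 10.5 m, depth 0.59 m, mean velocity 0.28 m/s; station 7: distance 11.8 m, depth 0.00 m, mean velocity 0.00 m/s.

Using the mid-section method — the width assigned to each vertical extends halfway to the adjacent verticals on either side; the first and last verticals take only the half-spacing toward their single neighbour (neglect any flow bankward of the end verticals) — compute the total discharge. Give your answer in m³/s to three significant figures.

w_2 = (2.9 − 0.0)/2 = 1.45 m; q_2 = 0.37 × 0.66 × 1.45 = 0.3541 m³/s
w_3 = (4.3 − 0.9)/2 = 1.7 m; q_3 = 0.57 × 1.34 × 1.7 = 1.298 m³/s
w_4 = (8.2 − 2.9)/2 = 2.65 m; q_4 = 0.39 × 0.94 × 2.65 = 0.9715 m³/s
w_5 = (10.5 − 4.3)/2 = 3.1 m; q_5 = 0.59 × 1.34 × 3.1 = 2.451 m³/s
w_6 = (11.8 − 8.2)/2 = 1.8 m; q_6 = 0.28 × 0.59 × 1.8 = 0.2974 m³/s
Stations 1, 7 contribute zero (depth or velocity is 0).
Q = Σ qᵢ = 5.372 m³/s

5.37 m³/s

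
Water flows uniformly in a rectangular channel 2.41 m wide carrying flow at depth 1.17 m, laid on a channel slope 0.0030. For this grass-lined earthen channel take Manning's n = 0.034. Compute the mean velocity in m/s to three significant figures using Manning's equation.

1.14 m/s

A = b·y = 2.41 × 1.17 = 2.820 m²
P = b + 2y = 2.41 + 2×1.17 = 4.750 m
R = A/P = 2.820/4.750 = 0.5936 m
Q = (1/n)·A·R^(2/3)·S^(1/2) = (1/0.034) × 2.820 × 0.5936^(2/3) × 0.0030^(1/2) = 3.208 m³/s
V = Q/A = 3.208/2.820 = 1.138 m/s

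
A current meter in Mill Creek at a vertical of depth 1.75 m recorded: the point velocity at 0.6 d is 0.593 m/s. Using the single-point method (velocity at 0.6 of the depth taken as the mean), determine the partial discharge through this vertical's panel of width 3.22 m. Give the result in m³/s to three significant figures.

v̄ = v₀.₆ = 0.593 m/s
q = v̄ × d × w = 0.5930 × 1.75 × 3.22 = 3.342 m³/s

3.34 m³/s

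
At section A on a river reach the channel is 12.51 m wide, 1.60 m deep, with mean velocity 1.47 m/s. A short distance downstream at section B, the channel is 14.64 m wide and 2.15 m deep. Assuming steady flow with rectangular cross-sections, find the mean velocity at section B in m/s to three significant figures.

Q = A₁V₁ = (12.51×1.60) × 1.47 = 29.42 m³/s
A₂ = 14.64 × 2.15 = 31.48 m²
V₂ = Q/A₂ = 29.42/31.48 = 0.9348 m/s

0.935 m/s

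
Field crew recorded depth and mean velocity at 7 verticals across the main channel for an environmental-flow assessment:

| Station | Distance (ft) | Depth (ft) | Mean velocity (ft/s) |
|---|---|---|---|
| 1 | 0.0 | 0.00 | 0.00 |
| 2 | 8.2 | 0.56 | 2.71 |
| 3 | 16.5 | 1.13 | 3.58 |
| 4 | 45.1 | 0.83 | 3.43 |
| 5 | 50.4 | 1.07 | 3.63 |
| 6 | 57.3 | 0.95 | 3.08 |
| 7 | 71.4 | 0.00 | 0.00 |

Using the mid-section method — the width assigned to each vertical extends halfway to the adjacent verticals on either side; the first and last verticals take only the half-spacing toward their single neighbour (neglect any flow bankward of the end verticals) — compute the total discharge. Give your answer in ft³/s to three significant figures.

w_2 = (16.5 − 0.0)/2 = 8.25 ft; q_2 = 2.71 × 0.56 × 8.25 = 12.52 ft³/s
w_3 = (45.1 − 8.2)/2 = 18.45 ft; q_3 = 3.58 × 1.13 × 18.45 = 74.64 ft³/s
w_4 = (50.4 − 16.5)/2 = 16.95 ft; q_4 = 3.43 × 0.83 × 16.95 = 48.25 ft³/s
w_5 = (57.3 − 45.1)/2 = 6.1 ft; q_5 = 3.63 × 1.07 × 6.1 = 23.69 ft³/s
w_6 = (71.4 − 50.4)/2 = 10.5 ft; q_6 = 3.08 × 0.95 × 10.5 = 30.72 ft³/s
Stations 1, 7 contribute zero (depth or velocity is 0).
Q = Σ qᵢ = 189.8 ft³/s

190 ft³/s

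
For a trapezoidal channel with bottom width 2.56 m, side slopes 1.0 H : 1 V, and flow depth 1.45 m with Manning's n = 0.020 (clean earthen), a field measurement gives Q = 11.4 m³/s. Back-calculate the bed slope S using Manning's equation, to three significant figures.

A = (b + z·y)·y = (2.56 + 1.0×1.45)×1.45 = 5.815 m²
P = b + 2y√(1+z²) = 2.56 + 2×1.45×√(1+1.0²) = 6.661 m
R = A/P = 5.815/6.661 = 0.8729 m
S = (Q·n / (1·A·R^(2/3)))² = (11.4×0.020 / (1×5.815×0.9134))² = 0.001843

0.00184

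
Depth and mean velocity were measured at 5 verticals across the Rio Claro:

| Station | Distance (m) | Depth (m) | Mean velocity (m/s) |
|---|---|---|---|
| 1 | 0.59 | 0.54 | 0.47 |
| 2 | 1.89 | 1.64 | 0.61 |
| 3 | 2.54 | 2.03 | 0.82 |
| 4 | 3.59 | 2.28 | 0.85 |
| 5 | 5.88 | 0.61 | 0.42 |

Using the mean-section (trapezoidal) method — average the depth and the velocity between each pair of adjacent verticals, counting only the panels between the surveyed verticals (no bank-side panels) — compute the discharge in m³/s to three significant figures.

Panel 1-2: Δb = 1.3 m, d̄ = (0.54+1.64)/2 = 1.09, v̄ = (0.47+0.61)/2 = 0.54 → q = 1.3×1.09×0.54 = 0.7652 m³/s
Panel 2-3: Δb = 0.65 m, d̄ = (1.64+2.03)/2 = 1.835, v̄ = (0.61+0.82)/2 = 0.715 → q = 0.65×1.835×0.715 = 0.8528 m³/s
Panel 3-4: Δb = 1.05 m, d̄ = (2.03+2.28)/2 = 2.155, v̄ = (0.82+0.85)/2 = 0.835 → q = 1.05×2.155×0.835 = 1.889 m³/s
Panel 4-5: Δb = 2.29 m, d̄ = (2.28+0.61)/2 = 1.445, v̄ = (0.85+0.42)/2 = 0.635 → q = 2.29×1.445×0.635 = 2.101 m³/s
Q = Σ q = 5.609 m³/s

5.61 m³/s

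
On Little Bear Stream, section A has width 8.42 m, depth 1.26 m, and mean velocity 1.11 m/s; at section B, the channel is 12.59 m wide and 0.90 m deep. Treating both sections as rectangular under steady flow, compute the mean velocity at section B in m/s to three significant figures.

Q = A₁V₁ = (8.42×1.26) × 1.11 = 11.78 m³/s
A₂ = 12.59 × 0.90 = 11.33 m²
V₂ = Q/A₂ = 11.78/11.33 = 1.039 m/s

1.04 m/s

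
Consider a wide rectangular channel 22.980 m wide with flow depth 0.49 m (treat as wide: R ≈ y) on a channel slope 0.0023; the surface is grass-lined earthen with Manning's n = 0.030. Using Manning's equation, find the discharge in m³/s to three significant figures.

11.2 m³/s

A = b·y = 22.980 × 0.49 = 11.26 m²
Wide channel: R ≈ y = 0.49 m
Q = (1/n)·A·R^(2/3)·S^(1/2) = (1/0.030) × 11.26 × 0.4900^(2/3) × 0.0023^(1/2) = 11.19 m³/s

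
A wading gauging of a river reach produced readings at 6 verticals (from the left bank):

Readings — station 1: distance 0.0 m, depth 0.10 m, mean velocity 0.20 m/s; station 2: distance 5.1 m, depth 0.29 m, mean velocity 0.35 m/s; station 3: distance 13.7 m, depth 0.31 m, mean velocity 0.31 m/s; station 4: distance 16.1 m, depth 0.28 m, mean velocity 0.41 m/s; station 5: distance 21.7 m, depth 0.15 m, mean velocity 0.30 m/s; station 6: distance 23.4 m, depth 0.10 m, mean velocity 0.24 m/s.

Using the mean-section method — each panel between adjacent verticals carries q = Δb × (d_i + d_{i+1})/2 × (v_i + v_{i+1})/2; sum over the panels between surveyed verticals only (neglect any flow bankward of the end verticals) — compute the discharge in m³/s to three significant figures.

Panel 1-2: Δb = 5.1 m, d̄ = (0.10+0.29)/2 = 0.195, v̄ = (0.20+0.35)/2 = 0.275 → q = 5.1×0.195×0.275 = 0.2735 m³/s
Panel 2-3: Δb = 8.6 m, d̄ = (0.29+0.31)/2 = 0.3, v̄ = (0.35+0.31)/2 = 0.33 → q = 8.6×0.3×0.33 = 0.8514 m³/s
Panel 3-4: Δb = 2.4 m, d̄ = (0.31+0.28)/2 = 0.295, v̄ = (0.31+0.41)/2 = 0.36 → q = 2.4×0.295×0.36 = 0.2549 m³/s
Panel 4-5: Δb = 5.6 m, d̄ = (0.28+0.15)/2 = 0.215, v̄ = (0.41+0.30)/2 = 0.355 → q = 5.6×0.215×0.355 = 0.4274 m³/s
Panel 5-6: Δb = 1.7 m, d̄ = (0.15+0.10)/2 = 0.125, v̄ = (0.30+0.24)/2 = 0.27 → q = 1.7×0.125×0.27 = 0.05738 m³/s
Q = Σ q = 1.865 m³/s

1.86 m³/s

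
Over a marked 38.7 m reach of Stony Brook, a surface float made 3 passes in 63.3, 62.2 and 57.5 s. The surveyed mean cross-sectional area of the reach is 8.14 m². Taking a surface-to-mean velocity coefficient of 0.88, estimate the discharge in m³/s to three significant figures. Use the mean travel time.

4.54 m³/s

t̄ = (63.3 + 62.2 + 57.5) / 3 = 61 s
v_surface = L / t̄ = 38.7 / 61 = 0.6344 m/s
v_mean = 0.88 × 0.6344 = 0.5583 m/s
Q = A × v_mean = 8.14 × 0.5583 = 4.545 m³/s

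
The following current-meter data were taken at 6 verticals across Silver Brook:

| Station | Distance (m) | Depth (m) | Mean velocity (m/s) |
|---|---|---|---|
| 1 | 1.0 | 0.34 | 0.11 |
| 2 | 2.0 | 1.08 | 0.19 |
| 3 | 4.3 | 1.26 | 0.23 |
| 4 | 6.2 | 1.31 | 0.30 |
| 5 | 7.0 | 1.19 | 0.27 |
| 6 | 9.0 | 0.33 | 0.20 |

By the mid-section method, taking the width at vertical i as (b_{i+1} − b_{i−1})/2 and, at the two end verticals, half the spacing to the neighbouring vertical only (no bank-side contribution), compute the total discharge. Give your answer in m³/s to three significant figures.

w_1 = (2.0 − 1.0)/2 = 0.5 m; q_1 = 0.11 × 0.34 × 0.5 = 0.01870 m³/s
w_2 = (4.3 − 1.0)/2 = 1.65 m; q_2 = 0.19 × 1.08 × 1.65 = 0.3386 m³/s
w_3 = (6.2 − 2.0)/2 = 2.1 m; q_3 = 0.23 × 1.26 × 2.1 = 0.6086 m³/s
w_4 = (7.0 − 4.3)/2 = 1.35 m; q_4 = 0.30 × 1.31 × 1.35 = 0.5306 m³/s
w_5 = (9.0 − 6.2)/2 = 1.4 m; q_5 = 0.27 × 1.19 × 1.4 = 0.4498 m³/s
w_6 = (9.0 − 7.0)/2 = 1 m; q_6 = 0.20 × 0.33 × 1 = 0.06600 m³/s
Q = Σ qᵢ = 2.012 m³/s

2.01 m³/s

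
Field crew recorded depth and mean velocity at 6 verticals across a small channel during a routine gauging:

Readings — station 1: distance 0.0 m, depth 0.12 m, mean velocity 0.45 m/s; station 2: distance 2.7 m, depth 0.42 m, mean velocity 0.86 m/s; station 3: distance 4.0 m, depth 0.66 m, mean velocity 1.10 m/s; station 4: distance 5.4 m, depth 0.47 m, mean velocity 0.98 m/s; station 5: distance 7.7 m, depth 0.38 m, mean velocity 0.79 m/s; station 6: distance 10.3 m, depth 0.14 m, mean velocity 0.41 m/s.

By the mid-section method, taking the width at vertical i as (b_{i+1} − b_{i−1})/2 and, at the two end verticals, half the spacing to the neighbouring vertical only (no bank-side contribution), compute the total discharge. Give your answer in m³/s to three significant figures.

w_1 = (2.7 − 0.0)/2 = 1.35 m; q_1 = 0.45 × 0.12 × 1.35 = 0.07290 m³/s
w_2 = (4.0 − 0.0)/2 = 2 m; q_2 = 0.86 × 0.42 × 2 = 0.7224 m³/s
w_3 = (5.4 − 2.7)/2 = 1.35 m; q_3 = 1.10 × 0.66 × 1.35 = 0.9801 m³/s
w_4 = (7.7 − 4.0)/2 = 1.85 m; q_4 = 0.98 × 0.47 × 1.85 = 0.8521 m³/s
w_5 = (10.3 − 5.4)/2 = 2.45 m; q_5 = 0.79 × 0.38 × 2.45 = 0.7355 m³/s
w_6 = (10.3 − 7.7)/2 = 1.3 m; q_6 = 0.41 × 0.14 × 1.3 = 0.07462 m³/s
Q = Σ qᵢ = 3.438 m³/s

3.44 m³/s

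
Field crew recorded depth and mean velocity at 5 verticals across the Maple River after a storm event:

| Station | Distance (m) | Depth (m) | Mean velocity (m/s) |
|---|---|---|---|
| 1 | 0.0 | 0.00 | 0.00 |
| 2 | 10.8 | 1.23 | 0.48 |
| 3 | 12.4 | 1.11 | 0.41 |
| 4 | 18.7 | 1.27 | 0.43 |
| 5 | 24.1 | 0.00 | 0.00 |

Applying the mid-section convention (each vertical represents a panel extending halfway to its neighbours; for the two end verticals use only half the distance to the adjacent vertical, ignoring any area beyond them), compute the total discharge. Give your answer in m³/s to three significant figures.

8.65 m³/s

w_2 = (12.4 − 0.0)/2 = 6.2 m; q_2 = 0.48 × 1.23 × 6.2 = 3.660 m³/s
w_3 = (18.7 − 10.8)/2 = 3.95 m; q_3 = 0.41 × 1.11 × 3.95 = 1.798 m³/s
w_4 = (24.1 − 12.4)/2 = 5.85 m; q_4 = 0.43 × 1.27 × 5.85 = 3.195 m³/s
Stations 1, 5 contribute zero (depth or velocity is 0).
Q = Σ qᵢ = 8.653 m³/s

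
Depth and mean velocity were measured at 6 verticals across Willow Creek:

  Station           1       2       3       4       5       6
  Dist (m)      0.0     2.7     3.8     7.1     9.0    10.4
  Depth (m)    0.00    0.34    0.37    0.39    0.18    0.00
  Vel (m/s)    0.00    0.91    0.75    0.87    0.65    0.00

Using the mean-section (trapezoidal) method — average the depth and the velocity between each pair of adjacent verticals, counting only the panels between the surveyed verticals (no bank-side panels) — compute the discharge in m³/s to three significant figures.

Panel 1-2: Δb = 2.7 m, d̄ = (0.00+0.34)/2 = 0.17, v̄ = (0.00+0.91)/2 = 0.455 → q = 2.7×0.17×0.455 = 0.2088 m³/s
Panel 2-3: Δb = 1.1 m, d̄ = (0.34+0.37)/2 = 0.355, v̄ = (0.91+0.75)/2 = 0.83 → q = 1.1×0.355×0.83 = 0.3241 m³/s
Panel 3-4: Δb = 3.3 m, d̄ = (0.37+0.39)/2 = 0.38, v̄ = (0.75+0.87)/2 = 0.81 → q = 3.3×0.38×0.81 = 1.016 m³/s
Panel 4-5: Δb = 1.9 m, d̄ = (0.39+0.18)/2 = 0.285, v̄ = (0.87+0.65)/2 = 0.76 → q = 1.9×0.285×0.76 = 0.4115 m³/s
Panel 5-6: Δb = 1.4 m, d̄ = (0.18+0.00)/2 = 0.09, v̄ = (0.65+0.00)/2 = 0.325 → q = 1.4×0.09×0.325 = 0.04095 m³/s
Q = Σ q = 2.001 m³/s

2.00 m³/s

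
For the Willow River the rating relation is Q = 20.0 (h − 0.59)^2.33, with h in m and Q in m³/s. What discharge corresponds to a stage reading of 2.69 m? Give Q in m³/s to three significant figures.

Q = 20.0 × (2.69 − 0.59)^2.33 = 20.0 × 2.1^2.33 = 112.7 m³/s

113 m³/s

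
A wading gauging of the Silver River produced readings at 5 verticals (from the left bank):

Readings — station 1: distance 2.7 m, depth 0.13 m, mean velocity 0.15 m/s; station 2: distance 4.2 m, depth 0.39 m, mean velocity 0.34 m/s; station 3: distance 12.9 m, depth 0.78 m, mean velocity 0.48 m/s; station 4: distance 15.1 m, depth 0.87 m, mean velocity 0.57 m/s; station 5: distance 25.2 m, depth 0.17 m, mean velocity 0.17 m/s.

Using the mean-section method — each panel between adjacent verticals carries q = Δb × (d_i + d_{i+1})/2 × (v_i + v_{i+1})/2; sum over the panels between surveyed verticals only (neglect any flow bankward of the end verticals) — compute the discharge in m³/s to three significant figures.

5.08 m³/s

Panel 1-2: Δb = 1.5 m, d̄ = (0.13+0.39)/2 = 0.26, v̄ = (0.15+0.34)/2 = 0.245 → q = 1.5×0.26×0.245 = 0.09555 m³/s
Panel 2-3: Δb = 8.7 m, d̄ = (0.39+0.78)/2 = 0.585, v̄ = (0.34+0.48)/2 = 0.41 → q = 8.7×0.585×0.41 = 2.087 m³/s
Panel 3-4: Δb = 2.2 m, d̄ = (0.78+0.87)/2 = 0.825, v̄ = (0.48+0.57)/2 = 0.525 → q = 2.2×0.825×0.525 = 0.9529 m³/s
Panel 4-5: Δb = 10.1 m, d̄ = (0.87+0.17)/2 = 0.52, v̄ = (0.57+0.17)/2 = 0.37 → q = 10.1×0.52×0.37 = 1.943 m³/s
Q = Σ q = 5.078 m³/s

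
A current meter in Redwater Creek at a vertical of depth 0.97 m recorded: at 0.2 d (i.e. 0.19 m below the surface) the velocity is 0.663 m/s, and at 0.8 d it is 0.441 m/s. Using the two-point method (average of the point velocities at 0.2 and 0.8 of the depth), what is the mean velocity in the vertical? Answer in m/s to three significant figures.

v̄ = (0.663 + 0.441) / 2 = 0.5520 m/s

0.552 m/s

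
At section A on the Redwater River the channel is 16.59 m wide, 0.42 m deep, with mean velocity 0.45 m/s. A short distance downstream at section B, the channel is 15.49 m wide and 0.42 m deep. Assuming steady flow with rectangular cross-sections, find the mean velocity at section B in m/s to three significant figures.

Q = A₁V₁ = (16.59×0.42) × 0.45 = 3.136 m³/s
A₂ = 15.49 × 0.42 = 6.506 m²
V₂ = Q/A₂ = 3.136/6.506 = 0.4820 m/s

0.482 m/s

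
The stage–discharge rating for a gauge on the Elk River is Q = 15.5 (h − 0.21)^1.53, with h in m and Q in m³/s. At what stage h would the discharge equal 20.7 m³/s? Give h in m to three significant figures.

1.42 m

h − h₀ = (Q/C)^(1/b) = (20.7/15.5)^(1/1.53) = 1.208 m
h = 0.21 + 1.208 = 1.418 m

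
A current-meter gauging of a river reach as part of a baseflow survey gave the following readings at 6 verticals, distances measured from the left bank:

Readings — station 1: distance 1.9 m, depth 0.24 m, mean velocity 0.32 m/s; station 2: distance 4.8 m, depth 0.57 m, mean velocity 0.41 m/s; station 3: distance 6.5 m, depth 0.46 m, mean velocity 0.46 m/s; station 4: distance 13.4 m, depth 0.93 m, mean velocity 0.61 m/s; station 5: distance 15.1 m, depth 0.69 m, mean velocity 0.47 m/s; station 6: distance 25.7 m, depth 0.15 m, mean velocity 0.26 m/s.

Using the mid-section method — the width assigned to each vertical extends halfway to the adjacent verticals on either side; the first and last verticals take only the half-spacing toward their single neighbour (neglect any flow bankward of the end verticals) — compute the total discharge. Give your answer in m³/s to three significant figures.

w_1 = (4.8 − 1.9)/2 = 1.45 m; q_1 = 0.32 × 0.24 × 1.45 = 0.1114 m³/s
w_2 = (6.5 − 1.9)/2 = 2.3 m; q_2 = 0.41 × 0.57 × 2.3 = 0.5375 m³/s
w_3 = (13.4 − 4.8)/2 = 4.3 m; q_3 = 0.46 × 0.46 × 4.3 = 0.9099 m³/s
w_4 = (15.1 − 6.5)/2 = 4.3 m; q_4 = 0.61 × 0.93 × 4.3 = 2.439 m³/s
w_5 = (25.7 − 13.4)/2 = 6.15 m; q_5 = 0.47 × 0.69 × 6.15 = 1.994 m³/s
w_6 = (25.7 − 15.1)/2 = 5.3 m; q_6 = 0.26 × 0.15 × 5.3 = 0.2067 m³/s
Q = Σ qᵢ = 6.199 m³/s

6.20 m³/s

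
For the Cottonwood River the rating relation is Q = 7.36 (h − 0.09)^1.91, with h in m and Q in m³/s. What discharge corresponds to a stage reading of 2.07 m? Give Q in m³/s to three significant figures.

27.1 m³/s

Q = 7.36 × (2.07 − 0.09)^1.91 = 7.36 × 1.98^1.91 = 27.13 m³/s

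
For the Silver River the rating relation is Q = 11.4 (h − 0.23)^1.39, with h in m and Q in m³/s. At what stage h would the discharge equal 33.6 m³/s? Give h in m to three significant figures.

2.41 m

h − h₀ = (Q/C)^(1/b) = (33.6/11.4)^(1/1.39) = 2.176 m
h = 0.23 + 2.176 = 2.406 m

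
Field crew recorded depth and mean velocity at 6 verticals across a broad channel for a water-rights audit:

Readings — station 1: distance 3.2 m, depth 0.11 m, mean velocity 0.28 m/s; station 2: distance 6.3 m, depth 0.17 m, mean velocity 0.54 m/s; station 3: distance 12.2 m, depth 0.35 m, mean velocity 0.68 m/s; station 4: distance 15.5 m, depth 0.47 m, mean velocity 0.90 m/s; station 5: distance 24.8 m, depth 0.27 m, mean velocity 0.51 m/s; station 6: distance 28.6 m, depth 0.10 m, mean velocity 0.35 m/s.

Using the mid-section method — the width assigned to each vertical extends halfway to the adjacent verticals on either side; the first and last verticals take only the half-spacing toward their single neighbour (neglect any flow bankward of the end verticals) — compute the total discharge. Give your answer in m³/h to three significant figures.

w_1 = (6.3 − 3.2)/2 = 1.55 m; q_1 = 0.28 × 0.11 × 1.55 = 0.04774 m³/s
w_2 = (12.2 − 3.2)/2 = 4.5 m; q_2 = 0.54 × 0.17 × 4.5 = 0.4131 m³/s
w_3 = (15.5 − 6.3)/2 = 4.6 m; q_3 = 0.68 × 0.35 × 4.6 = 1.095 m³/s
w_4 = (24.8 − 12.2)/2 = 6.3 m; q_4 = 0.90 × 0.47 × 6.3 = 2.665 m³/s
w_5 = (28.6 − 15.5)/2 = 6.55 m; q_5 = 0.51 × 0.27 × 6.55 = 0.9019 m³/s
w_6 = (28.6 − 24.8)/2 = 1.9 m; q_6 = 0.35 × 0.10 × 1.9 = 0.06650 m³/s
Q = Σ qᵢ = 5.189 m³/s
= 5.189 × 3600 = 18680 m³/h

18700 m³/h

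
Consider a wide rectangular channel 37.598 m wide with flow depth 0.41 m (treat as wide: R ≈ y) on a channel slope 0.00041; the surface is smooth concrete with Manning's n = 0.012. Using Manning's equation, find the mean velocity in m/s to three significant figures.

A = b·y = 37.598 × 0.41 = 15.42 m²
Wide channel: R ≈ y = 0.41 m
Q = (1/n)·A·R^(2/3)·S^(1/2) = (1/0.012) × 15.42 × 0.4100^(2/3) × 0.00041^(1/2) = 14.36 m³/s
V = Q/A = 14.36/15.42 = 0.9313 m/s

0.931 m/s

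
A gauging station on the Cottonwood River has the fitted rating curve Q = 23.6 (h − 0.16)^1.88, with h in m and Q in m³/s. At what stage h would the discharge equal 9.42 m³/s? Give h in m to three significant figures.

0.774 m

h − h₀ = (Q/C)^(1/b) = (9.42/23.6)^(1/1.88) = 0.6135 m
h = 0.16 + 0.6135 = 0.7735 m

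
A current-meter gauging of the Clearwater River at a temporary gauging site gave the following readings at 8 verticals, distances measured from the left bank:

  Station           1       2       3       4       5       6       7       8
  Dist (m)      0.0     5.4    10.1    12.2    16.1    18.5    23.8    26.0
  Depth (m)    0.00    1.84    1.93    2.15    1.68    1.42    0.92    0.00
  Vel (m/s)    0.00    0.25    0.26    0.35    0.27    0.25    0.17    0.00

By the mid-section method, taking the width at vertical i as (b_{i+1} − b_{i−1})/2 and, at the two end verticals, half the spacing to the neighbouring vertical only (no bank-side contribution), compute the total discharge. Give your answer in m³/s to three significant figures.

w_2 = (10.1 − 0.0)/2 = 5.05 m; q_2 = 0.25 × 1.84 × 5.05 = 2.323 m³/s
w_3 = (12.2 − 5.4)/2 = 3.4 m; q_3 = 0.26 × 1.93 × 3.4 = 1.706 m³/s
w_4 = (16.1 − 10.1)/2 = 3 m; q_4 = 0.35 × 2.15 × 3 = 2.258 m³/s
w_5 = (18.5 − 12.2)/2 = 3.15 m; q_5 = 0.27 × 1.68 × 3.15 = 1.429 m³/s
w_6 = (23.8 − 16.1)/2 = 3.85 m; q_6 = 0.25 × 1.42 × 3.85 = 1.367 m³/s
w_7 = (26.0 − 18.5)/2 = 3.75 m; q_7 = 0.17 × 0.92 × 3.75 = 0.5865 m³/s
Stations 1, 8 contribute zero (depth or velocity is 0).
Q = Σ qᵢ = 9.669 m³/s

9.67 m³/s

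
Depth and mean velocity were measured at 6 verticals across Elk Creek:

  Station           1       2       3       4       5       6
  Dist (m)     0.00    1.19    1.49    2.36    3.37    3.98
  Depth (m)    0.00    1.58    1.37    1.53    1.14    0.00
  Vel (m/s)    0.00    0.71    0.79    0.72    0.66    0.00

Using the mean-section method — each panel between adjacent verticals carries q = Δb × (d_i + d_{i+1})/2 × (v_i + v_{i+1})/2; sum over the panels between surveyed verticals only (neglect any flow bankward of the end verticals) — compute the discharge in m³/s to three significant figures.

Panel 1-2: Δb = 1.19 m, d̄ = (0.00+1.58)/2 = 0.79, v̄ = (0.00+0.71)/2 = 0.355 → q = 1.19×0.79×0.355 = 0.3337 m³/s
Panel 2-3: Δb = 0.3 m, d̄ = (1.58+1.37)/2 = 1.475, v̄ = (0.71+0.79)/2 = 0.75 → q = 0.3×1.475×0.75 = 0.3319 m³/s
Panel 3-4: Δb = 0.87 m, d̄ = (1.37+1.53)/2 = 1.45, v̄ = (0.79+0.72)/2 = 0.755 → q = 0.87×1.45×0.755 = 0.9524 m³/s
Panel 4-5: Δb = 1.01 m, d̄ = (1.53+1.14)/2 = 1.335, v̄ = (0.72+0.66)/2 = 0.69 → q = 1.01×1.335×0.69 = 0.9304 m³/s
Panel 5-6: Δb = 0.61 m, d̄ = (1.14+0.00)/2 = 0.57, v̄ = (0.66+0.00)/2 = 0.33 → q = 0.61×0.57×0.33 = 0.1147 m³/s
Q = Σ q = 2.663 m³/s

2.66 m³/s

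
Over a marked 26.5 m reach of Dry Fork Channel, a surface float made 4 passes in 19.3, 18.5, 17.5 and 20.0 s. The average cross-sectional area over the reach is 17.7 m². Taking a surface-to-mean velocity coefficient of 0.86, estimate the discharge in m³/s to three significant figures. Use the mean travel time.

21.4 m³/s

t̄ = (19.3 + 18.5 + 17.5 + 20.0) / 4 = 18.825 s
v_surface = L / t̄ = 26.5 / 18.825 = 1.408 m/s
v_mean = 0.86 × 1.408 = 1.211 m/s
Q = A × v_mean = 17.7 × 1.211 = 21.43 m³/s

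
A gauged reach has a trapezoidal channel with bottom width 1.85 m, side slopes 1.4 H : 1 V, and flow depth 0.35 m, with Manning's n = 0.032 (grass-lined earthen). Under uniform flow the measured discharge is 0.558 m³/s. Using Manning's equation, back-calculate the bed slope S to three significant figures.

0.00275

A = (b + z·y)·y = (1.85 + 1.4×0.35)×0.35 = 0.8190 m²
P = b + 2y√(1+z²) = 1.85 + 2×0.35×√(1+1.4²) = 3.054 m
R = A/P = 0.8190/3.054 = 0.2681 m
S = (Q·n / (1·A·R^(2/3)))² = (0.558×0.032 / (1×0.8190×0.4158))² = 0.002749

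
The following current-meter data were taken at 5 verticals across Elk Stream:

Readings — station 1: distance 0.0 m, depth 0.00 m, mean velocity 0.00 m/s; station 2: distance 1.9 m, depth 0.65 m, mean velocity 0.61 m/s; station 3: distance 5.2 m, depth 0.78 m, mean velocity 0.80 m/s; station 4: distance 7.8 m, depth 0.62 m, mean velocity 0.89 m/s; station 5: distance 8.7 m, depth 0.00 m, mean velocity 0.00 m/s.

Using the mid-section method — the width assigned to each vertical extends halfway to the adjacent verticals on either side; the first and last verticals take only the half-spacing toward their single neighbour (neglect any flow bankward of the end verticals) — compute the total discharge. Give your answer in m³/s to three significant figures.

3.84 m³/s

w_2 = (5.2 − 0.0)/2 = 2.6 m; q_2 = 0.61 × 0.65 × 2.6 = 1.031 m³/s
w_3 = (7.8 − 1.9)/2 = 2.95 m; q_3 = 0.80 × 0.78 × 2.95 = 1.841 m³/s
w_4 = (8.7 − 5.2)/2 = 1.75 m; q_4 = 0.89 × 0.62 × 1.75 = 0.9657 m³/s
Stations 1, 5 contribute zero (depth or velocity is 0).
Q = Σ qᵢ = 3.837 m³/s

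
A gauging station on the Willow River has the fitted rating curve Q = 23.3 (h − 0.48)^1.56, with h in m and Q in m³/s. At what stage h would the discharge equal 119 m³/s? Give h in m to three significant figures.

h − h₀ = (Q/C)^(1/b) = (119/23.3)^(1/1.56) = 2.844 m
h = 0.48 + 2.844 = 3.324 m

3.32 m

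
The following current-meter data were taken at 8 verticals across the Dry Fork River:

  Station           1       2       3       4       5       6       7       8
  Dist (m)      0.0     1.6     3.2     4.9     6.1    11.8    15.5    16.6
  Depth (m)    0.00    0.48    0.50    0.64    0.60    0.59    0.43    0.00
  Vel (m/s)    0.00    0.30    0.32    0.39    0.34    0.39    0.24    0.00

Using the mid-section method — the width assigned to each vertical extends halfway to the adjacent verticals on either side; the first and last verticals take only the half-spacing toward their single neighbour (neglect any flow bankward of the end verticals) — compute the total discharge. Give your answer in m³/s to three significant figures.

w_2 = (3.2 − 0.0)/2 = 1.6 m; q_2 = 0.30 × 0.48 × 1.6 = 0.2304 m³/s
w_3 = (4.9 − 1.6)/2 = 1.65 m; q_3 = 0.32 × 0.50 × 1.65 = 0.2640 m³/s
w_4 = (6.1 − 3.2)/2 = 1.45 m; q_4 = 0.39 × 0.64 × 1.45 = 0.3619 m³/s
w_5 = (11.8 − 4.9)/2 = 3.45 m; q_5 = 0.34 × 0.60 × 3.45 = 0.7038 m³/s
w_6 = (15.5 − 6.1)/2 = 4.7 m; q_6 = 0.39 × 0.59 × 4.7 = 1.081 m³/s
w_7 = (16.6 − 11.8)/2 = 2.4 m; q_7 = 0.24 × 0.43 × 2.4 = 0.2477 m³/s
Stations 1, 8 contribute zero (depth or velocity is 0).
Q = Σ qᵢ = 2.889 m³/s

2.89 m³/s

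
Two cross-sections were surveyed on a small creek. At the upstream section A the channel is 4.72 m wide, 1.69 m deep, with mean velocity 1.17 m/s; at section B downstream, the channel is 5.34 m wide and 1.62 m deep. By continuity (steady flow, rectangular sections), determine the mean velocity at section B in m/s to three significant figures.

Q = A₁V₁ = (4.72×1.69) × 1.17 = 9.333 m³/s
A₂ = 5.34 × 1.62 = 8.651 m²
V₂ = Q/A₂ = 9.333/8.651 = 1.079 m/s

1.08 m/s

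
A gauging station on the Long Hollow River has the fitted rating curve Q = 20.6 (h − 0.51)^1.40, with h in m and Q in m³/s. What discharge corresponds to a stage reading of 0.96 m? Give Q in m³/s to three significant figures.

Q = 20.6 × (0.96 − 0.51)^1.40 = 20.6 × 0.45^1.40 = 6.735 m³/s

6.74 m³/s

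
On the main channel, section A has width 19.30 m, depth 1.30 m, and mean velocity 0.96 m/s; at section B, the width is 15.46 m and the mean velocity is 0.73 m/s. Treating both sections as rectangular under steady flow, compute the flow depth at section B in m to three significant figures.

Q = A₁V₁ = (19.30×1.30) × 0.96 = 24.09 m³/s
d₂ = Q/(b₂ V₂) = 24.09/(15.46×0.73) = 2.134 m

2.13 m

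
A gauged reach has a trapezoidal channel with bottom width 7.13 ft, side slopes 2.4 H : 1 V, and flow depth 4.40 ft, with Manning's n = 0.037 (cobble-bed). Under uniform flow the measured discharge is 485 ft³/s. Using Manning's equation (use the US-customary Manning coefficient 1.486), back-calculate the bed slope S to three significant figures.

A = (b + z·y)·y = (7.13 + 2.4×4.40)×4.40 = 77.84 ft²
P = b + 2y√(1+z²) = 7.13 + 2×4.40×√(1+2.4²) = 30.01 ft
R = A/P = 77.84/30.01 = 2.594 ft
S = (Q·n / (1.486·A·R^(2/3)))² = (485×0.037 / (1.486×77.84×1.888))² = 0.006755

0.00675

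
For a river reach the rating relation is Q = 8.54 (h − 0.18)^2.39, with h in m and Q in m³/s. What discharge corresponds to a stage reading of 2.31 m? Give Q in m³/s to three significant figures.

Q = 8.54 × (2.31 − 0.18)^2.39 = 8.54 × 2.13^2.39 = 52.03 m³/s

52.0 m³/s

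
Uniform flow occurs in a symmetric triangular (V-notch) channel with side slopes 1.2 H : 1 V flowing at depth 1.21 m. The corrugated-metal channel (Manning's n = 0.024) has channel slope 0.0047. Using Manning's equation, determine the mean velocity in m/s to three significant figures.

1.71 m/s

A = z·y² = 1.2×1.21² = 1.757 m²
P = 2y√(1+z²) = 2×1.21×√(1+1.2²) = 3.780 m
R = A/P = 1.757/3.780 = 0.4648 m
Q = (1/n)·A·R^(2/3)·S^(1/2) = (1/0.024) × 1.757 × 0.4648^(2/3) × 0.0047^(1/2) = 3.011 m³/s
V = Q/A = 3.011/1.757 = 1.714 m/s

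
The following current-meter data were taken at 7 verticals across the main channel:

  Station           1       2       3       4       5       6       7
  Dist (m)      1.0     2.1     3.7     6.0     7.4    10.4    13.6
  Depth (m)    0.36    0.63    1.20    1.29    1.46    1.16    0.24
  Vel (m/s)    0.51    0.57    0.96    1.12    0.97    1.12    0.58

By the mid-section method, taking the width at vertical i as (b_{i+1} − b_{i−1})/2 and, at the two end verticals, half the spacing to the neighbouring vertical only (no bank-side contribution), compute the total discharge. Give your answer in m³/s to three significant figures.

12.9 m³/s

w_1 = (2.1 − 1.0)/2 = 0.55 m; q_1 = 0.51 × 0.36 × 0.55 = 0.1010 m³/s
w_2 = (3.7 − 1.0)/2 = 1.35 m; q_2 = 0.57 × 0.63 × 1.35 = 0.4848 m³/s
w_3 = (6.0 − 2.1)/2 = 1.95 m; q_3 = 0.96 × 1.20 × 1.95 = 2.246 m³/s
w_4 = (7.4 − 3.7)/2 = 1.85 m; q_4 = 1.12 × 1.29 × 1.85 = 2.673 m³/s
w_5 = (10.4 − 6.0)/2 = 2.2 m; q_5 = 0.97 × 1.46 × 2.2 = 3.116 m³/s
w_6 = (13.6 − 7.4)/2 = 3.1 m; q_6 = 1.12 × 1.16 × 3.1 = 4.028 m³/s
w_7 = (13.6 − 10.4)/2 = 1.6 m; q_7 = 0.58 × 0.24 × 1.6 = 0.2227 m³/s
Q = Σ qᵢ = 12.87 m³/s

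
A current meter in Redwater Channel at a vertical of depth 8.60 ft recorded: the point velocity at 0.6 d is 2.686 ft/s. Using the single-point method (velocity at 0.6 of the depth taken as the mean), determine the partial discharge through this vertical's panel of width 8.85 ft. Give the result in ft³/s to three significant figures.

v̄ = v₀.₆ = 2.686 ft/s
q = v̄ × d × w = 2.686 × 8.60 × 8.85 = 204.4 ft³/s

204 ft³/s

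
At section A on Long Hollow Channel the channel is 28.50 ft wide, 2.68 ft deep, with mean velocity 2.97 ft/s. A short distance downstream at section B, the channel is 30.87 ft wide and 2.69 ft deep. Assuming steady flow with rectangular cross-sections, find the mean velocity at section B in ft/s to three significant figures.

2.73 ft/s

Q = A₁V₁ = (28.50×2.68) × 2.97 = 226.8 ft³/s
A₂ = 30.87 × 2.69 = 83.04 ft²
V₂ = Q/A₂ = 226.8/83.04 = 2.732 ft/s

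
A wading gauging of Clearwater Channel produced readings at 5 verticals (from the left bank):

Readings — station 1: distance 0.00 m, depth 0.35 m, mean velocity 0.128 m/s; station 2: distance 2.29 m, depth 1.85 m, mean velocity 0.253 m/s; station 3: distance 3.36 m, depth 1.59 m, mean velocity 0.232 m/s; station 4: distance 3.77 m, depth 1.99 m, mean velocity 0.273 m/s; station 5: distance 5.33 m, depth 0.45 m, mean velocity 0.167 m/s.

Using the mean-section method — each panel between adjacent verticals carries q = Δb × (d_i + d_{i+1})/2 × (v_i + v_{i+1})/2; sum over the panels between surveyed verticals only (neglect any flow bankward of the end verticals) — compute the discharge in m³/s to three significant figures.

1.53 m³/s

Panel 1-2: Δb = 2.29 m, d̄ = (0.35+1.85)/2 = 1.1, v̄ = (0.128+0.253)/2 = 0.1905 → q = 2.29×1.1×0.1905 = 0.4799 m³/s
Panel 2-3: Δb = 1.07 m, d̄ = (1.85+1.59)/2 = 1.72, v̄ = (0.253+0.232)/2 = 0.2425 → q = 1.07×1.72×0.2425 = 0.4463 m³/s
Panel 3-4: Δb = 0.41 m, d̄ = (1.59+1.99)/2 = 1.79, v̄ = (0.232+0.273)/2 = 0.2525 → q = 0.41×1.79×0.2525 = 0.1853 m³/s
Panel 4-5: Δb = 1.56 m, d̄ = (1.99+0.45)/2 = 1.22, v̄ = (0.273+0.167)/2 = 0.22 → q = 1.56×1.22×0.22 = 0.4187 m³/s
Q = Σ q = 1.530 m³/s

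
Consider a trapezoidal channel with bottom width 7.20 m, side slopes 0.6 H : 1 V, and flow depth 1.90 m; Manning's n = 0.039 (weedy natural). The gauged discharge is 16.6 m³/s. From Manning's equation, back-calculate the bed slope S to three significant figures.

0.00111

A = (b + z·y)·y = (7.20 + 0.6×1.90)×1.90 = 15.85 m²
P = b + 2y√(1+z²) = 7.20 + 2×1.90×√(1+0.6²) = 11.63 m
R = A/P = 15.85/11.63 = 1.362 m
S = (Q·n / (1·A·R^(2/3)))² = (16.6×0.039 / (1×15.85×1.229))² = 0.001105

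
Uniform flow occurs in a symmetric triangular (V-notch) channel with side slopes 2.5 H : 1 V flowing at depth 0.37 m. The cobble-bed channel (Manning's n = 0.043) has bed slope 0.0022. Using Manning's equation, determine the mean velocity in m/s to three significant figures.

0.337 m/s

A = z·y² = 2.5×0.37² = 0.3423 m²
P = 2y√(1+z²) = 2×0.37×√(1+2.5²) = 1.993 m
R = A/P = 0.3423/1.993 = 0.1718 m
Q = (1/n)·A·R^(2/3)·S^(1/2) = (1/0.043) × 0.3423 × 0.1718^(2/3) × 0.0022^(1/2) = 0.1154 m³/s
V = Q/A = 0.1154/0.3423 = 0.3371 m/s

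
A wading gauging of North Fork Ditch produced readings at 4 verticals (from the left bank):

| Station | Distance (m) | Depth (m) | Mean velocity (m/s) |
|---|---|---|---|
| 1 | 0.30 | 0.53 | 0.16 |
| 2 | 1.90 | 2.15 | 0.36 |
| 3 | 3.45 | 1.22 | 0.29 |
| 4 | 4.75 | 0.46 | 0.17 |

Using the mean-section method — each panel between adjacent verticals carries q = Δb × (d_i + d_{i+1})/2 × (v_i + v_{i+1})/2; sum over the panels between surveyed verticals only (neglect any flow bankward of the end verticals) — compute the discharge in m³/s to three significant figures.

1.66 m³/s

Panel 1-2: Δb = 1.6 m, d̄ = (0.53+2.15)/2 = 1.34, v̄ = (0.16+0.36)/2 = 0.26 → q = 1.6×1.34×0.26 = 0.5574 m³/s
Panel 2-3: Δb = 1.55 m, d̄ = (2.15+1.22)/2 = 1.685, v̄ = (0.36+0.29)/2 = 0.325 → q = 1.55×1.685×0.325 = 0.8488 m³/s
Panel 3-4: Δb = 1.3 m, d̄ = (1.22+0.46)/2 = 0.84, v̄ = (0.29+0.17)/2 = 0.23 → q = 1.3×0.84×0.23 = 0.2512 m³/s
Q = Σ q = 1.657 m³/s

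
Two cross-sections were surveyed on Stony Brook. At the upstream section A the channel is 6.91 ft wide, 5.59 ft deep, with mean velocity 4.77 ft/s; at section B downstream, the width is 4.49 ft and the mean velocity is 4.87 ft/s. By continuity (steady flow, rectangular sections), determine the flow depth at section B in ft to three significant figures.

8.43 ft

Q = A₁V₁ = (6.91×5.59) × 4.77 = 184.3 ft³/s
d₂ = Q/(b₂ V₂) = 184.3/(4.49×4.87) = 8.426 ft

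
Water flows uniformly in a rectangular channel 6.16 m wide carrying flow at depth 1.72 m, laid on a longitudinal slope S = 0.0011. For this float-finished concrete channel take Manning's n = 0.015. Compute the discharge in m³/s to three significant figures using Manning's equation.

25.0 m³/s

A = b·y = 6.16 × 1.72 = 10.60 m²
P = b + 2y = 6.16 + 2×1.72 = 9.600 m
R = A/P = 10.60/9.600 = 1.104 m
Q = (1/n)·A·R^(2/3)·S^(1/2) = (1/0.015) × 10.60 × 1.104^(2/3) × 0.0011^(1/2) = 25.02 m³/s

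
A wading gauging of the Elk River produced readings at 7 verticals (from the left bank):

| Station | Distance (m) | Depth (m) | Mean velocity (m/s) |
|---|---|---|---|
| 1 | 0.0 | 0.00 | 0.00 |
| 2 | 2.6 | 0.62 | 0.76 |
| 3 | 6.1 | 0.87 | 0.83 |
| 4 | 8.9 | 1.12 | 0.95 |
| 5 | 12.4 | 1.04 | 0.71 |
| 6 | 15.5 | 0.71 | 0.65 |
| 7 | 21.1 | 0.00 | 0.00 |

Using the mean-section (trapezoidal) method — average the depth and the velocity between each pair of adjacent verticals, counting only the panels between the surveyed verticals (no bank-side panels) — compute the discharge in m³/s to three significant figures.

10.5 m³/s

Panel 1-2: Δb = 2.6 m, d̄ = (0.00+0.62)/2 = 0.31, v̄ = (0.00+0.76)/2 = 0.38 → q = 2.6×0.31×0.38 = 0.3063 m³/s
Panel 2-3: Δb = 3.5 m, d̄ = (0.62+0.87)/2 = 0.745, v̄ = (0.76+0.83)/2 = 0.795 → q = 3.5×0.745×0.795 = 2.073 m³/s
Panel 3-4: Δb = 2.8 m, d̄ = (0.87+1.12)/2 = 0.995, v̄ = (0.83+0.95)/2 = 0.89 → q = 2.8×0.995×0.89 = 2.480 m³/s
Panel 4-5: Δb = 3.5 m, d̄ = (1.12+1.04)/2 = 1.08, v̄ = (0.95+0.71)/2 = 0.83 → q = 3.5×1.08×0.83 = 3.137 m³/s
Panel 5-6: Δb = 3.1 m, d̄ = (1.04+0.71)/2 = 0.875, v̄ = (0.71+0.65)/2 = 0.68 → q = 3.1×0.875×0.68 = 1.845 m³/s
Panel 6-7: Δb = 5.6 m, d̄ = (0.71+0.00)/2 = 0.355, v̄ = (0.65+0.00)/2 = 0.325 → q = 5.6×0.355×0.325 = 0.6461 m³/s
Q = Σ q = 10.49 m³/s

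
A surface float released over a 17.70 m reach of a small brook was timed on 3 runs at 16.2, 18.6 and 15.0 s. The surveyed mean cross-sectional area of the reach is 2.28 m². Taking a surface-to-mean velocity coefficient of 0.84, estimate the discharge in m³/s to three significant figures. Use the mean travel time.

t̄ = (16.2 + 18.6 + 15.0) / 3 = 16.6 s
v_surface = L / t̄ = 17.70 / 16.6 = 1.066 m/s
v_mean = 0.84 × 1.066 = 0.8957 m/s
Q = A × v_mean = 2.28 × 0.8957 = 2.042 m³/s

2.04 m³/s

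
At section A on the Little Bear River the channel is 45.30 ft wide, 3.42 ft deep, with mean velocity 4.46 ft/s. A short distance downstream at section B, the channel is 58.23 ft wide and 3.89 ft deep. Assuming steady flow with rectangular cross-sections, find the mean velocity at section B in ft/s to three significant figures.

3.05 ft/s

Q = A₁V₁ = (45.30×3.42) × 4.46 = 691.0 ft³/s
A₂ = 58.23 × 3.89 = 226.5 ft²
V₂ = Q/A₂ = 691.0/226.5 = 3.050 ft/s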